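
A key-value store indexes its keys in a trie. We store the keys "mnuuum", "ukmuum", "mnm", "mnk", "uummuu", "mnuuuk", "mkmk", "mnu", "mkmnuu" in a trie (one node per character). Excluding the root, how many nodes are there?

For each word, the new-node count is its length minus the longest prefix already in the trie:
  "mnuuum" → 6 new (m, n, u, u, u, m)
  "ukmuum" → 6 new (u, k, m, u, u, m)
  "mnm" → prefix "mn" already present; 1 new (m)
  "mnk" → prefix "mn" already present; 1 new (k)
  "uummuu" → prefix "u" already present; 5 new (u, m, m, u, u)
  "mnuuuk" → prefix "mnuuu" already present; 1 new (k)
  "mkmk" → prefix "m" already present; 3 new (k, m, k)
  "mnu" → prefix "mnu" already present; 0 new (none)
  "mkmnuu" → prefix "mkm" already present; 3 new (n, u, u)
Total nodes = 6 + 6 + 1 + 1 + 5 + 1 + 3 + 0 + 3 = 26

26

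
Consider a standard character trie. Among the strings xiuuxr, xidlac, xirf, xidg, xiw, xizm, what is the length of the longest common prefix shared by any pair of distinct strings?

Equivalently: take the maximum, over all pairs, of their longest common prefix length.
e.g. "xidg" and "xidlac" share the prefix "xid" of length 3; no pair shares a longer one.
Longest shared-prefix length: 3

3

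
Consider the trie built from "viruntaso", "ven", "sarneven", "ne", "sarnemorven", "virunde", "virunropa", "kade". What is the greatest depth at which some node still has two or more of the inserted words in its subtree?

5

Equivalently: take the maximum, over all pairs, of their longest common prefix length.
e.g. "sarnemorven" and "sarneven" share the prefix "sarne" of length 5; no pair shares a longer one.
Longest shared-prefix length: 5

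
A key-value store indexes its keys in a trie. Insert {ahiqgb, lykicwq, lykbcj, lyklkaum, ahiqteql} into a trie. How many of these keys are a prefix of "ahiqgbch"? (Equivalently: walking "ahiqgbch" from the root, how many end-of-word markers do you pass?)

Traverse "ahiqgbch" character by character; count nodes along the way that are marked as word ends.
Prefixes of the query that are stored words: "ahiqgb"
Count: 1

1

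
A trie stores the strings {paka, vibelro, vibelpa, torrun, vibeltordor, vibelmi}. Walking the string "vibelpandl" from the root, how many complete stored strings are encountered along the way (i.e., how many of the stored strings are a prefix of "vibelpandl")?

1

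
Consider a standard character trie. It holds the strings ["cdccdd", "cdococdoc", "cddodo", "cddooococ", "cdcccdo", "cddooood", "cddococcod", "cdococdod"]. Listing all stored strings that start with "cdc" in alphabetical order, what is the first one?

cdcccdo

Filter for "cdc…" and sort: "cdcccdo", "cdccdd"
Position 1: cdcccdo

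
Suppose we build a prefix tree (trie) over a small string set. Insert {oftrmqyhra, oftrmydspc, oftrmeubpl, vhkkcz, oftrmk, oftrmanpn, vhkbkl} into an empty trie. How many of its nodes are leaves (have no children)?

7

A leaf is a node with no children — equivalently, the end of a word that is not a proper prefix of any other stored word.
Those words: "oftrmanpn", "oftrmeubpl", "oftrmk", "oftrmqyhra", "oftrmydspc", "vhkbkl", "vhkkcz"
Leaf count: 7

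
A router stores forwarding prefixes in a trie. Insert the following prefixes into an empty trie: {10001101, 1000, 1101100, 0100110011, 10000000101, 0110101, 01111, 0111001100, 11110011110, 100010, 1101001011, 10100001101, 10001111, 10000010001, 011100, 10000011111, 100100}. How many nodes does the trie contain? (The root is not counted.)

Count nodes per top-level branch (shared prefixes stored once):
  '0'-branch (0100110011, 0110101, 011100, 0111001100, 01111): 23 nodes
  '1'-branch (1000, 10000000101, 10000010001, 10000011111, 100010, 10001101, 10001111, 100100, 10100001101, 1101001011, 1101100, 11110011110): 60 nodes
Sum: 83

83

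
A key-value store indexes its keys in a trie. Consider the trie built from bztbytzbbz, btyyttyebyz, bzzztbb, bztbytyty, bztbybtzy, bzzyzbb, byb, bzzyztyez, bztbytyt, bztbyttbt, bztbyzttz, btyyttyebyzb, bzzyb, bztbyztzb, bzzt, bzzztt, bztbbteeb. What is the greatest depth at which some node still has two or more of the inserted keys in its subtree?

11

Look for the deepest trie node that still has at least two words in its subtree.
e.g. "btyyttyebyz" and "btyyttyebyzb" share the prefix "btyyttyebyz" of length 11; no pair shares a longer one.
Longest shared-prefix length: 11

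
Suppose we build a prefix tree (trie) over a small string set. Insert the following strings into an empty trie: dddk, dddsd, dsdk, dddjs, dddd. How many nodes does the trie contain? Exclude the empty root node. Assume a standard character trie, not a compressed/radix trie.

Count nodes per top-level branch (shared prefixes stored once):
  'd'-branch (dddd, dddjs, dddk, dddsd, dsdk): 12 nodes
Sum: 12

12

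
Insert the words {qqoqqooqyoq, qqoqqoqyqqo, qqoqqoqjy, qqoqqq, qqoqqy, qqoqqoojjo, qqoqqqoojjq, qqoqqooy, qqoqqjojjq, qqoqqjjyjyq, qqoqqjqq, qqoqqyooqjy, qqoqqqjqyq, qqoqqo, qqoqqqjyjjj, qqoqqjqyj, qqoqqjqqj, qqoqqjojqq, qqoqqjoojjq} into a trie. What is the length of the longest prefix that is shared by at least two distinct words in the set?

8

Equivalently: take the maximum, over all pairs, of their longest common prefix length.
e.g. "qqoqqjojjq" and "qqoqqjojqq" share the prefix "qqoqqjoj" of length 8; no pair shares a longer one.
Longest shared-prefix length: 8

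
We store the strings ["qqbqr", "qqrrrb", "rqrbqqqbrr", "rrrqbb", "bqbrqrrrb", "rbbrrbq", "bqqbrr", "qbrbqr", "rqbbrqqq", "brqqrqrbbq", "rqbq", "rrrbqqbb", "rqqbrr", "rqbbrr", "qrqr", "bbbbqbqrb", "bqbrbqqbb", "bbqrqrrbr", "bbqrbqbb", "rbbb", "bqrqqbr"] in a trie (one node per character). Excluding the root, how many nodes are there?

Trace insertions, counting only characters that open a new branch:
  "qqbqr" → 5 new (q, q, b, q, r)
  "qqrrrb" → prefix "qq" already present; 4 new (r, r, r, b)
  "rqrbqqqbrr" → 10 new (r, q, r, b, q, q, q, b, r, r)
  "rrrqbb" → prefix "r" already present; 5 new (r, r, q, b, b)
  "bqbrqrrrb" → 9 new (b, q, b, r, q, r, r, r, b)
  "rbbrrbq" → prefix "r" already present; 6 new (b, b, r, r, b, q)
  "bqqbrr" → prefix "bq" already present; 4 new (q, b, r, r)
  "qbrbqr" → prefix "q" already present; 5 new (b, r, b, q, r)
  "rqbbrqqq" → prefix "rq" already present; 6 new (b, b, r, q, q, q)
  "brqqrqrbbq" → prefix "b" already present; 9 new (r, q, q, r, q, r, b, b, q)
  "rqbq" → prefix "rqb" already present; 1 new (q)
  "rrrbqqbb" → prefix "rrr" already present; 5 new (b, q, q, b, b)
  "rqqbrr" → prefix "rq" already present; 4 new (q, b, r, r)
  "rqbbrr" → prefix "rqbbr" already present; 1 new (r)
  "qrqr" → prefix "q" already present; 3 new (r, q, r)
  "bbbbqbqrb" → prefix "b" already present; 8 new (b, b, b, q, b, q, r, b)
  "bqbrbqqbb" → prefix "bqbr" already present; 5 new (b, q, q, b, b)
  "bbqrqrrbr" → prefix "bb" already present; 7 new (q, r, q, r, r, b, r)
  "bbqrbqbb" → prefix "bbqr" already present; 4 new (b, q, b, b)
  "rbbb" → prefix "rbb" already present; 1 new (b)
  "bqrqqbr" → prefix "bq" already present; 5 new (r, q, q, b, r)
Total nodes = 5 + 4 + 10 + 5 + 9 + 6 + 4 + 5 + 6 + 9 + 1 + 5 + 4 + 1 + 3 + 8 + 5 + 7 + 4 + 1 + 5 = 107

107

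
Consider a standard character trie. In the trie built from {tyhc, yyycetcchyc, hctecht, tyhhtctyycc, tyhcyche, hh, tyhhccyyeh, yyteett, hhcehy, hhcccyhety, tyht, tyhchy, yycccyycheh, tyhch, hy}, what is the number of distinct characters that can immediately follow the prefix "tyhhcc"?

1

Follow the path "tyhhcc" to its node, then look at its outgoing edges.
Characters that immediately follow "tyhhcc" among the stored strings: {y}.
That node has 1 child edge.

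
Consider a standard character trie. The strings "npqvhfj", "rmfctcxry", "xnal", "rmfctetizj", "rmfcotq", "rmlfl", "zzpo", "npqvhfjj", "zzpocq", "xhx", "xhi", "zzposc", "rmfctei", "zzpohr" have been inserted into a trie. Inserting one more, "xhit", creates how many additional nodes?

The longest prefix of "xhit" already in the trie is "xhi" (length 3).
So 4 − 3 = 1 new nodes.

1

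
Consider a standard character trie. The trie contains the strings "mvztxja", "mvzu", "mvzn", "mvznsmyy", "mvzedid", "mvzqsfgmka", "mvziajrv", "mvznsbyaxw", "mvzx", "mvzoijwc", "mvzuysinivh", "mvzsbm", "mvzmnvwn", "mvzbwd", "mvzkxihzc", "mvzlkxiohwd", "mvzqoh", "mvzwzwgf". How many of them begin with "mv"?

18

Walk to "mv"; the words in its subtree are exactly those with that prefix.
Matches: "mvzbwd", "mvzedid", "mvziajrv", "mvzkxihzc", "mvzlkxiohwd", "mvzmnvwn", "mvzn", "mvznsbyaxw", "mvznsmyy", "mvzoijwc", "mvzqoh", "mvzqsfgmka", "mvzsbm", "mvztxja", "mvzu", "mvzuysinivh", "mvzwzwgf", "mvzx"
Count: 18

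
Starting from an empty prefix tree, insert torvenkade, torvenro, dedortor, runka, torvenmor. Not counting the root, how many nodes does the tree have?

28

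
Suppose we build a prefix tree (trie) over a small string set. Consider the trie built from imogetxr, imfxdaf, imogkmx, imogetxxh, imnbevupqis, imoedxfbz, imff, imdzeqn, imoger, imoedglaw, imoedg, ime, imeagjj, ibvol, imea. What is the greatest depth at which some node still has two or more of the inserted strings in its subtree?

7

Equivalently: take the maximum, over all pairs, of their longest common prefix length.
e.g. "imogetxr" and "imogetxxh" share the prefix "imogetx" of length 7; no pair shares a longer one.
Longest shared-prefix length: 7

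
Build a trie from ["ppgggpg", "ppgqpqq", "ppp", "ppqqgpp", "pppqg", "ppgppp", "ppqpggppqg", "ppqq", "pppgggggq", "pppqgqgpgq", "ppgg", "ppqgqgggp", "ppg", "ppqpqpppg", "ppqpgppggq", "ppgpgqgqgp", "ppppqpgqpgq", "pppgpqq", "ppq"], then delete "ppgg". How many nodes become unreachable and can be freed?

0

After clearing the end-marker at "ppgg", prune upward until reaching a node still needed by another word.
Every node on "ppgg" is still needed (e.g. by "ppgggpg"), so nothing is freed.
Nodes removed: 0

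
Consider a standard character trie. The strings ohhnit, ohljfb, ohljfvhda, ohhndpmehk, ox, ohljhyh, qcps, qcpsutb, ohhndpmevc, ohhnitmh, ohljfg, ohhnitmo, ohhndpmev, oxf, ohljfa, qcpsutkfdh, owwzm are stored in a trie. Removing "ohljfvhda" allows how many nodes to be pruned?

4

After clearing the end-marker at "ohljfvhda", prune upward until reaching a node still needed by another word.
The suffix "vhda" (4 nodes) is used only by "ohljfvhda"; the node for "ohljf" still has the child "b", so pruning stops there.
Nodes removed: 4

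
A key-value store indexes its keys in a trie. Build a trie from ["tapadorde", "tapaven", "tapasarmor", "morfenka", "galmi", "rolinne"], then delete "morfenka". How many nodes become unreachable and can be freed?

Walk "morfenka" from the leaf back toward the root, removing each node that no remaining word uses.
No other word shares any prefix with "morfenka", so all 8 of its nodes go.
Nodes removed: 8

8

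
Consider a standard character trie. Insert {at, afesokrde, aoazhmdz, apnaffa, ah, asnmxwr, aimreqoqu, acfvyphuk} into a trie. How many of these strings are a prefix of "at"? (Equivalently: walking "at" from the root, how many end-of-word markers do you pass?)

1

Walk "at" from the root; an end-of-word marker is hit whenever a stored word is a prefix of "at".
Prefixes of the query that are stored words: "at"
Count: 1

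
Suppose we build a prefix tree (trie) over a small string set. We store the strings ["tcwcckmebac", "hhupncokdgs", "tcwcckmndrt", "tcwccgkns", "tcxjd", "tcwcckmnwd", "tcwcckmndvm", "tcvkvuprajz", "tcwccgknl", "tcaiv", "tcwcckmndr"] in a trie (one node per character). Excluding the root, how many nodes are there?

Insert word by word; a character creates a node only if that edge doesn't already exist:
  "tcwcckmebac" → 11 new (t, c, w, c, c, k, m, e, b, a, c)
  "hhupncokdgs" → 11 new (h, h, u, p, n, c, o, k, d, g, s)
  "tcwcckmndrt" → prefix "tcwcckm" already present; 4 new (n, d, r, t)
  "tcwccgkns" → prefix "tcwcc" already present; 4 new (g, k, n, s)
  "tcxjd" → prefix "tc" already present; 3 new (x, j, d)
  "tcwcckmnwd" → prefix "tcwcckmn" already present; 2 new (w, d)
  "tcwcckmndvm" → prefix "tcwcckmnd" already present; 2 new (v, m)
  "tcvkvuprajz" → prefix "tc" already present; 9 new (v, k, v, u, p, r, a, j, z)
  "tcwccgknl" → prefix "tcwccgkn" already present; 1 new (l)
  "tcaiv" → prefix "tc" already present; 3 new (a, i, v)
  "tcwcckmndr" → prefix "tcwcckmndr" already present; 0 new (none)
Total nodes = 11 + 11 + 4 + 4 + 3 + 2 + 2 + 9 + 1 + 3 + 0 = 50

50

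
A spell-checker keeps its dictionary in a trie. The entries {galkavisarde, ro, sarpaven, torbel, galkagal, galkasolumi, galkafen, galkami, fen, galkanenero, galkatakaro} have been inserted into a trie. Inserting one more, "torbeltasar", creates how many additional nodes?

5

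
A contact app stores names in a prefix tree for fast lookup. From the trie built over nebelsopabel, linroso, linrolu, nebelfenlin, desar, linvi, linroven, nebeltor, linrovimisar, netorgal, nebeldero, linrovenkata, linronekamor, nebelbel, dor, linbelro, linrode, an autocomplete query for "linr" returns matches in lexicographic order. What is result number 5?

DFS of the "linr" subtree visits, in order: "linrode", "linrolu", "linronekamor", "linroso", "linroven", "linrovenkata", "linrovimisar"
Position 5: linroven

linroven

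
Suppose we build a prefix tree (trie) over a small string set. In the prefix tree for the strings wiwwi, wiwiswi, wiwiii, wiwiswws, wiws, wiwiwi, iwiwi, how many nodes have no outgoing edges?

A leaf is a node with no children — equivalently, the end of a word that is not a proper prefix of any other stored word.
Those words: "iwiwi", "wiwiii", "wiwiswi", "wiwiswws", "wiwiwi", "wiws", "wiwwi"
Leaf count: 7

7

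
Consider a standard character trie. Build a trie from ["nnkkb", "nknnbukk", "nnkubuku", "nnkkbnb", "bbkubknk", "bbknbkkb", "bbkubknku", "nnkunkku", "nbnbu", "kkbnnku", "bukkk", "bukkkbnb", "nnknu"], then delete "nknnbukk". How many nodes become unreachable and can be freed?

Walk "nknnbukk" from the leaf back toward the root, removing each node that no remaining word uses.
The suffix "knnbukk" (7 nodes) is used only by "nknnbukk"; the node for "n" still has the child "n", so pruning stops there.
Nodes removed: 7

7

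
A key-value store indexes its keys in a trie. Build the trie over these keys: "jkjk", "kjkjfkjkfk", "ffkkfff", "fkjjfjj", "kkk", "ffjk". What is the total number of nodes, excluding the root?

31

For each word, the new-node count is its length minus the longest prefix already in the trie:
  "jkjk" → 4 new (j, k, j, k)
  "kjkjfkjkfk" → 10 new (k, j, k, j, f, k, j, k, f, k)
  "ffkkfff" → 7 new (f, f, k, k, f, f, f)
  "fkjjfjj" → prefix "f" already present; 6 new (k, j, j, f, j, j)
  "kkk" → prefix "k" already present; 2 new (k, k)
  "ffjk" → prefix "ff" already present; 2 new (j, k)
Total nodes = 4 + 10 + 7 + 6 + 2 + 2 = 31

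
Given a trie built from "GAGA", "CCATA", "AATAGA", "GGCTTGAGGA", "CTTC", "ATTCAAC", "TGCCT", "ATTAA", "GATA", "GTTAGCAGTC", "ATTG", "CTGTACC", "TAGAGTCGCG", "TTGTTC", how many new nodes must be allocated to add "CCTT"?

The longest prefix of "CCTT" already in the trie is "CC" (length 2).
Each of the 2 remaining characters creates one node.

2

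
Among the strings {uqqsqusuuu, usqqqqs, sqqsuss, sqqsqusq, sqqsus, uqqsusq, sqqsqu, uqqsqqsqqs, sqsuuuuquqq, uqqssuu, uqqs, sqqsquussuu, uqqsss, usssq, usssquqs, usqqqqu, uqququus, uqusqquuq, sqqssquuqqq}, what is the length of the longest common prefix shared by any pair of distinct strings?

6

Equivalently: take the maximum, over all pairs, of their longest common prefix length.
e.g. "sqqsqu" and "sqqsqusq" share the prefix "sqqsqu" of length 6; no pair shares a longer one.
Longest shared-prefix length: 6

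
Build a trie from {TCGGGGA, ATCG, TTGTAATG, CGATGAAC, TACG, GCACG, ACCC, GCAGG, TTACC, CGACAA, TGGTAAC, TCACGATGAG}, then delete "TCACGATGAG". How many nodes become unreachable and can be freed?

8

After clearing the end-marker at "TCACGATGAG", prune upward until reaching a node still needed by another word.
The suffix "ACGATGAG" (8 nodes) is used only by "TCACGATGAG"; the node for "TC" still has the child "G", so pruning stops there.
Nodes removed: 8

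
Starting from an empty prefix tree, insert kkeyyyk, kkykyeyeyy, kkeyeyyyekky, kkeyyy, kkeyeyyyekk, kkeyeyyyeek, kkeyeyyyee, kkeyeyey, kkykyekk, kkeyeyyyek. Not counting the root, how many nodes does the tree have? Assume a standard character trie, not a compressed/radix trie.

Insert word by word; a character creates a node only if that edge doesn't already exist:
  "kkeyyyk" → 7 new (k, k, e, y, y, y, k)
  "kkykyeyeyy" → prefix "kk" already present; 8 new (y, k, y, e, y, e, y, y)
  "kkeyeyyyekky" → prefix "kkey" already present; 8 new (e, y, y, y, e, k, k, y)
  "kkeyyy" → prefix "kkeyyy" already present; 0 new (none)
  "kkeyeyyyekk" → prefix "kkeyeyyyekk" already present; 0 new (none)
  "kkeyeyyyeek" → prefix "kkeyeyyye" already present; 2 new (e, k)
  "kkeyeyyyee" → prefix "kkeyeyyyee" already present; 0 new (none)
  "kkeyeyey" → prefix "kkeyey" already present; 2 new (e, y)
  "kkykyekk" → prefix "kkykye" already present; 2 new (k, k)
  "kkeyeyyyek" → prefix "kkeyeyyyek" already present; 0 new (none)
Total nodes = 7 + 8 + 8 + 0 + 0 + 2 + 0 + 2 + 2 + 0 = 29

29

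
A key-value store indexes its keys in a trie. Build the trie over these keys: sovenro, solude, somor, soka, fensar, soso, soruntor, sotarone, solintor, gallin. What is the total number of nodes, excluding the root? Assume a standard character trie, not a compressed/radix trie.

47

For each word, the new-node count is its length minus the longest prefix already in the trie:
  "sovenro" → 7 new (s, o, v, e, n, r, o)
  "solude" → prefix "so" already present; 4 new (l, u, d, e)
  "somor" → prefix "so" already present; 3 new (m, o, r)
  "soka" → prefix "so" already present; 2 new (k, a)
  "fensar" → 6 new (f, e, n, s, a, r)
  "soso" → prefix "so" already present; 2 new (s, o)
  "soruntor" → prefix "so" already present; 6 new (r, u, n, t, o, r)
  "sotarone" → prefix "so" already present; 6 new (t, a, r, o, n, e)
  "solintor" → prefix "sol" already present; 5 new (i, n, t, o, r)
  "gallin" → 6 new (g, a, l, l, i, n)
Total nodes = 7 + 4 + 3 + 2 + 6 + 2 + 6 + 6 + 5 + 6 = 47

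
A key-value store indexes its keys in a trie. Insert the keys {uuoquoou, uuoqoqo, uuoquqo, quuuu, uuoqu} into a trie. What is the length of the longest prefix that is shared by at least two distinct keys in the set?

5

Equivalently: take the maximum, over all pairs, of their longest common prefix length.
e.g. "uuoqu" and "uuoquoou" share the prefix "uuoqu" of length 5; no pair shares a longer one.
Longest shared-prefix length: 5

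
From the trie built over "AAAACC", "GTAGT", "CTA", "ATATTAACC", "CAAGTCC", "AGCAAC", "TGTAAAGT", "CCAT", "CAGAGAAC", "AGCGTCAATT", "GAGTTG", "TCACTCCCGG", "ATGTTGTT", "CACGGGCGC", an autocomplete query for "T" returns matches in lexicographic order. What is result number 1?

DFS of the "T" subtree visits, in order: "TCACTCCCGG", "TGTAAAGT"
Position 1: TCACTCCCGG

TCACTCCCGG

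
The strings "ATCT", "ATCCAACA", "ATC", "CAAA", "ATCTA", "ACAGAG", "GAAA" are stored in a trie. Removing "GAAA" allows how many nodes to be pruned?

4

A node on "GAAA"'s path can go only if nothing else ends at it or branches off below it.
No other word shares any prefix with "GAAA", so all 4 of its nodes go.
Nodes removed: 4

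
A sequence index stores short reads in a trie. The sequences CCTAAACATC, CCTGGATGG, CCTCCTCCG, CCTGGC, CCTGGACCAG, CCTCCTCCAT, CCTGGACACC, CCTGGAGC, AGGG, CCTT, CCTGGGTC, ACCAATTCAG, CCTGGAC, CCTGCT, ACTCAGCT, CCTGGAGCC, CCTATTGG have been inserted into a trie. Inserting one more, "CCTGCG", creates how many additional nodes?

"CCTGC" is already a path in the trie; the remaining "G" must be added.
New nodes needed: |"CCTGCG"| − 5 = 6 − 5 = 1.

1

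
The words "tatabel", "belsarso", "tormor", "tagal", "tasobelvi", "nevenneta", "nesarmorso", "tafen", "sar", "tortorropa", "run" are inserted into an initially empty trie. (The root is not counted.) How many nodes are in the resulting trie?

For each word, the new-node count is its length minus the longest prefix already in the trie:
  "tatabel" → 7 new (t, a, t, a, b, e, l)
  "belsarso" → 8 new (b, e, l, s, a, r, s, o)
  "tormor" → prefix "t" already present; 5 new (o, r, m, o, r)
  "tagal" → prefix "ta" already present; 3 new (g, a, l)
  "tasobelvi" → prefix "ta" already present; 7 new (s, o, b, e, l, v, i)
  "nevenneta" → 9 new (n, e, v, e, n, n, e, t, a)
  "nesarmorso" → prefix "ne" already present; 8 new (s, a, r, m, o, r, s, o)
  "tafen" → prefix "ta" already present; 3 new (f, e, n)
  "sar" → 3 new (s, a, r)
  "tortorropa" → prefix "tor" already present; 7 new (t, o, r, r, o, p, a)
  "run" → 3 new (r, u, n)
Total nodes = 7 + 8 + 5 + 3 + 7 + 9 + 8 + 3 + 3 + 7 + 3 = 63

63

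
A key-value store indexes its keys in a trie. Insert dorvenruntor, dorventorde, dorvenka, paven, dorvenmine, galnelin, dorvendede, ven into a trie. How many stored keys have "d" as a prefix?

Walk to "d"; the words in its subtree are exactly those with that prefix.
Words under "d": dorvendede, dorvenka, dorvenmine, dorvenruntor, dorventorde
Count: 5

5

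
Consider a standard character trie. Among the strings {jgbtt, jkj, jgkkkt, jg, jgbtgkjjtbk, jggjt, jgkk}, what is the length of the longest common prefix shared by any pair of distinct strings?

4

Look for the deepest trie node that still has at least two words in its subtree.
e.g. "jgbtgkjjtbk" and "jgbtt" share the prefix "jgbt" of length 4; no pair shares a longer one.
Longest shared-prefix length: 4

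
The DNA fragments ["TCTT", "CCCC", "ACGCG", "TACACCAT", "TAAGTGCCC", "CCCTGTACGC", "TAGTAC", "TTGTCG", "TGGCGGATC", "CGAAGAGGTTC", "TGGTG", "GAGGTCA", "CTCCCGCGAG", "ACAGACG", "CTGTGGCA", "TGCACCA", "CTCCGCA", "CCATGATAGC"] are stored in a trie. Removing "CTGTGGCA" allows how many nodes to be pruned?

6

Walk "CTGTGGCA" from the leaf back toward the root, removing each node that no remaining word uses.
The suffix "GTGGCA" (6 nodes) is used only by "CTGTGGCA"; the node for "CT" still has the child "C", so pruning stops there.
Nodes removed: 6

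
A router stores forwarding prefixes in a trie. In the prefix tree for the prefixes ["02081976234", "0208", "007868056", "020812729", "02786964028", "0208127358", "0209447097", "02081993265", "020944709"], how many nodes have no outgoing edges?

7

Leaves are exactly the stored words that no other stored word extends.
Those words: "007868056", "020812729", "0208127358", "02081976234", "02081993265", "0209447097", "02786964028"
Leaf count: 7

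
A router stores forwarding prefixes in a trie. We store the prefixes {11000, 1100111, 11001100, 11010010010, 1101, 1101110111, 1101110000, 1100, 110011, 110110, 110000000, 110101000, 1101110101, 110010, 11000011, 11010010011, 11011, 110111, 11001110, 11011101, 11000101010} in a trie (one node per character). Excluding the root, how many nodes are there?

Insert word by word; a character creates a node only if that edge doesn't already exist:
  "11000" → 5 new (1, 1, 0, 0, 0)
  "1100111" → prefix "1100" already present; 3 new (1, 1, 1)
  "11001100" → prefix "110011" already present; 2 new (0, 0)
  "11010010010" → prefix "110" already present; 8 new (1, 0, 0, 1, 0, 0, 1, 0)
  "1101" → prefix "1101" already present; 0 new (none)
  "1101110111" → prefix "1101" already present; 6 new (1, 1, 0, 1, 1, 1)
  "1101110000" → prefix "1101110" already present; 3 new (0, 0, 0)
  "1100" → prefix "1100" already present; 0 new (none)
  "110011" → prefix "110011" already present; 0 new (none)
  "110110" → prefix "11011" already present; 1 new (0)
  "110000000" → prefix "11000" already present; 4 new (0, 0, 0, 0)
  "110101000" → prefix "11010" already present; 4 new (1, 0, 0, 0)
  "1101110101" → prefix "11011101" already present; 2 new (0, 1)
  "110010" → prefix "11001" already present; 1 new (0)
  "11000011" → prefix "110000" already present; 2 new (1, 1)
  "11010010011" → prefix "1101001001" already present; 1 new (1)
  "11011" → prefix "11011" already present; 0 new (none)
  "110111" → prefix "110111" already present; 0 new (none)
  "11001110" → prefix "1100111" already present; 1 new (0)
  "11011101" → prefix "11011101" already present; 0 new (none)
  "11000101010" → prefix "11000" already present; 6 new (1, 0, 1, 0, 1, 0)
Total nodes = 5 + 3 + 2 + 8 + 0 + 6 + 3 + 0 + 0 + 1 + 4 + 4 + 2 + 1 + 2 + 1 + 0 + 0 + 1 + 0 + 6 = 49

49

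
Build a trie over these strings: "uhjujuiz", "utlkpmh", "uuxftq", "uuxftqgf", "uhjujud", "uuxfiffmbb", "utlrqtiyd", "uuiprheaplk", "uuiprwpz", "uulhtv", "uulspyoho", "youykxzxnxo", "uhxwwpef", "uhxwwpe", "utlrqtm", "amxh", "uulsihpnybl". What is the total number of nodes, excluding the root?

85

For each word, the new-node count is its length minus the longest prefix already in the trie:
  "uhjujuiz" → 8 new (u, h, j, u, j, u, i, z)
  "utlkpmh" → prefix "u" already present; 6 new (t, l, k, p, m, h)
  "uuxftq" → prefix "u" already present; 5 new (u, x, f, t, q)
  "uuxftqgf" → prefix "uuxftq" already present; 2 new (g, f)
  "uhjujud" → prefix "uhjuju" already present; 1 new (d)
  "uuxfiffmbb" → prefix "uuxf" already present; 6 new (i, f, f, m, b, b)
  "utlrqtiyd" → prefix "utl" already present; 6 new (r, q, t, i, y, d)
  "uuiprheaplk" → prefix "uu" already present; 9 new (i, p, r, h, e, a, p, l, k)
  "uuiprwpz" → prefix "uuipr" already present; 3 new (w, p, z)
  "uulhtv" → prefix "uu" already present; 4 new (l, h, t, v)
  "uulspyoho" → prefix "uul" already present; 6 new (s, p, y, o, h, o)
  "youykxzxnxo" → 11 new (y, o, u, y, k, x, z, x, n, x, o)
  "uhxwwpef" → prefix "uh" already present; 6 new (x, w, w, p, e, f)
  "uhxwwpe" → prefix "uhxwwpe" already present; 0 new (none)
  "utlrqtm" → prefix "utlrqt" already present; 1 new (m)
  "amxh" → 4 new (a, m, x, h)
  "uulsihpnybl" → prefix "uuls" already present; 7 new (i, h, p, n, y, b, l)
Total nodes = 8 + 6 + 5 + 2 + 1 + 6 + 6 + 9 + 3 + 4 + 6 + 11 + 6 + 0 + 1 + 4 + 7 = 85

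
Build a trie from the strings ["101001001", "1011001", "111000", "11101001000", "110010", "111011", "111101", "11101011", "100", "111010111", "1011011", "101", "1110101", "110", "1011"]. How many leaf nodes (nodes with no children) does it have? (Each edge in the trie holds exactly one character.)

A leaf is a node with no children — equivalently, the end of a word that is not a proper prefix of any other stored word.
Those words: "100", "101001001", "1011001", "1011011", "110010", "111000", "11101001000", "111010111", "111011", "111101"
Leaf count: 10

10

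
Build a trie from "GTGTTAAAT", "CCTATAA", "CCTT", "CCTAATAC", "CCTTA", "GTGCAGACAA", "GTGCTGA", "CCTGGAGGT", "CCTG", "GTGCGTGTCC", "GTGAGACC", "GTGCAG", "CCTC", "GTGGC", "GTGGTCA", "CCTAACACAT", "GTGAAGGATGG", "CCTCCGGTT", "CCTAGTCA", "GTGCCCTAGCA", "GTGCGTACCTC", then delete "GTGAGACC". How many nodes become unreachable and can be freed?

A node on "GTGAGACC"'s path can go only if nothing else ends at it or branches off below it.
The suffix "GACC" (4 nodes) is used only by "GTGAGACC"; the node for "GTGA" still has the child "A", so pruning stops there.
Nodes removed: 4

4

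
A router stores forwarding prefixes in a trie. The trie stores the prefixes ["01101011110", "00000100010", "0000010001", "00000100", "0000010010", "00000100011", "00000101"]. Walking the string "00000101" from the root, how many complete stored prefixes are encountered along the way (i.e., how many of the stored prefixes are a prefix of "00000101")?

Check each prefix of "00000101" against the stored set — each match is an end-marker on the path.
Prefixes of the query that are stored words: "00000101"
Count: 1

1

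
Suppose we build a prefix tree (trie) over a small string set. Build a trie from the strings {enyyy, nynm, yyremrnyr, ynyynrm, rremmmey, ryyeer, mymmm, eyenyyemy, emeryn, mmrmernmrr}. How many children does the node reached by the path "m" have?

Walk "m" from the root, arriving at one node.
Distinct next characters after "m": m, y.
That node has 2 child edges.

2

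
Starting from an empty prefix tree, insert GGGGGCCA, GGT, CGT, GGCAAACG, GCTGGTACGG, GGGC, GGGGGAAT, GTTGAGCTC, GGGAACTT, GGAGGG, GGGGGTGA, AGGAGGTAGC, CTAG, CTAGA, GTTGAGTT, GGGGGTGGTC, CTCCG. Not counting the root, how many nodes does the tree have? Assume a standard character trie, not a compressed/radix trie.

73

Insert word by word; a character creates a node only if that edge doesn't already exist:
  "GGGGGCCA" → 8 new (G, G, G, G, G, C, C, A)
  "GGT" → prefix "GG" already present; 1 new (T)
  "CGT" → 3 new (C, G, T)
  "GGCAAACG" → prefix "GG" already present; 6 new (C, A, A, A, C, G)
  "GCTGGTACGG" → prefix "G" already present; 9 new (C, T, G, G, T, A, C, G, G)
  "GGGC" → prefix "GGG" already present; 1 new (C)
  "GGGGGAAT" → prefix "GGGGG" already present; 3 new (A, A, T)
  "GTTGAGCTC" → prefix "G" already present; 8 new (T, T, G, A, G, C, T, C)
  "GGGAACTT" → prefix "GGG" already present; 5 new (A, A, C, T, T)
  "GGAGGG" → prefix "GG" already present; 4 new (A, G, G, G)
  "GGGGGTGA" → prefix "GGGGG" already present; 3 new (T, G, A)
  "AGGAGGTAGC" → 10 new (A, G, G, A, G, G, T, A, G, C)
  "CTAG" → prefix "C" already present; 3 new (T, A, G)
  "CTAGA" → prefix "CTAG" already present; 1 new (A)
  "GTTGAGTT" → prefix "GTTGAG" already present; 2 new (T, T)
  "GGGGGTGGTC" → prefix "GGGGGTG" already present; 3 new (G, T, C)
  "CTCCG" → prefix "CT" already present; 3 new (C, C, G)
Total nodes = 8 + 1 + 3 + 6 + 9 + 1 + 3 + 8 + 5 + 4 + 3 + 10 + 3 + 1 + 2 + 3 + 3 = 73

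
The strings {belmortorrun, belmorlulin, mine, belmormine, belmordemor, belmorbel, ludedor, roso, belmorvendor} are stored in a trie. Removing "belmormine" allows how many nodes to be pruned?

Walk "belmormine" from the leaf back toward the root, removing each node that no remaining word uses.
The suffix "mine" (4 nodes) is used only by "belmormine"; the node for "belmor" still has the child "t", so pruning stops there.
Nodes removed: 4

4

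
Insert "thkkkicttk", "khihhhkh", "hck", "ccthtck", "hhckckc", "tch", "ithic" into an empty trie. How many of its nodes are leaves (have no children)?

A leaf is a node with no children — equivalently, the end of a word that is not a proper prefix of any other stored word.
Those words: "ccthtck", "hck", "hhckckc", "ithic", "khihhhkh", "tch", "thkkkicttk"
Leaf count: 7

7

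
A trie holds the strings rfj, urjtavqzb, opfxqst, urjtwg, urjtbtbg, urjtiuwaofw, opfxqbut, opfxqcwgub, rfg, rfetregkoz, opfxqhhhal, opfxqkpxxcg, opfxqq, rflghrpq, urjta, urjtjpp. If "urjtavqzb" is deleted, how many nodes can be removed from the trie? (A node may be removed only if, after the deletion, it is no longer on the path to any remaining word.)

4

A node on "urjtavqzb"'s path can go only if nothing else ends at it or branches off below it.
The suffix "vqzb" (4 nodes) is used only by "urjtavqzb"; "urjta" is itself a stored word, so pruning stops there.
Nodes removed: 4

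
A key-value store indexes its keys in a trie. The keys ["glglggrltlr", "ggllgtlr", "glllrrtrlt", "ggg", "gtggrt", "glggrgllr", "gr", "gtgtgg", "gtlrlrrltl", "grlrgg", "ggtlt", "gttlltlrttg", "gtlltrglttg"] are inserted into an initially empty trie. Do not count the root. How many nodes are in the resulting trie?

74

Insert word by word; a character creates a node only if that edge doesn't already exist:
  "glglggrltlr" → 11 new (g, l, g, l, g, g, r, l, t, l, r)
  "ggllgtlr" → prefix "g" already present; 7 new (g, l, l, g, t, l, r)
  "glllrrtrlt" → prefix "gl" already present; 8 new (l, l, r, r, t, r, l, t)
  "ggg" → prefix "gg" already present; 1 new (g)
  "gtggrt" → prefix "g" already present; 5 new (t, g, g, r, t)
  "glggrgllr" → prefix "glg" already present; 6 new (g, r, g, l, l, r)
  "gr" → prefix "g" already present; 1 new (r)
  "gtgtgg" → prefix "gtg" already present; 3 new (t, g, g)
  "gtlrlrrltl" → prefix "gt" already present; 8 new (l, r, l, r, r, l, t, l)
  "grlrgg" → prefix "gr" already present; 4 new (l, r, g, g)
  "ggtlt" → prefix "gg" already present; 3 new (t, l, t)
  "gttlltlrttg" → prefix "gt" already present; 9 new (t, l, l, t, l, r, t, t, g)
  "gtlltrglttg" → prefix "gtl" already present; 8 new (l, t, r, g, l, t, t, g)
Total nodes = 11 + 7 + 8 + 1 + 5 + 6 + 1 + 3 + 8 + 4 + 3 + 9 + 8 = 74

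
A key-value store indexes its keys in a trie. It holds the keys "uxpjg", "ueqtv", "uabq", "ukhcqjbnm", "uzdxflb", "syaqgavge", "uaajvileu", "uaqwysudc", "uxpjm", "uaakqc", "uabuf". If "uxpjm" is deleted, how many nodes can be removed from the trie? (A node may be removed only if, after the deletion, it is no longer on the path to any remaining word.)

Walk "uxpjm" from the leaf back toward the root, removing each node that no remaining word uses.
The suffix "m" (1 node) is used only by "uxpjm"; the node for "uxpj" still has the child "g", so pruning stops there.
Nodes removed: 1

1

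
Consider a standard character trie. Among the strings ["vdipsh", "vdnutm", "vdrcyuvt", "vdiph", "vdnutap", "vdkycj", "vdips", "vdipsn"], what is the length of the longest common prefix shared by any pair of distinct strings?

Equivalently: take the maximum, over all pairs, of their longest common prefix length.
"vdips" and "vdipsh" agree on "vdips" (5 characters) before diverging; nothing deeper is shared.
Longest shared-prefix length: 5

5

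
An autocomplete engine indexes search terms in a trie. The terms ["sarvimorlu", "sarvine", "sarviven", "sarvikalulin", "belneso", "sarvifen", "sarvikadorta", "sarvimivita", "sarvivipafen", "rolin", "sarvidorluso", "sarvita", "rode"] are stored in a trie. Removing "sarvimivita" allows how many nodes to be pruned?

5

Walk "sarvimivita" from the leaf back toward the root, removing each node that no remaining word uses.
The suffix "ivita" (5 nodes) is used only by "sarvimivita"; the node for "sarvim" still has the child "o", so pruning stops there.
Nodes removed: 5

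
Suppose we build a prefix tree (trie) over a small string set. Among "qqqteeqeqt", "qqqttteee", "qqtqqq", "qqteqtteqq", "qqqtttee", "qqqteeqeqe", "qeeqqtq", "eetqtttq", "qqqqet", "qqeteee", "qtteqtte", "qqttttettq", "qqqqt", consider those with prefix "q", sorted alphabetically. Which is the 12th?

Filter for "q…" and sort: "qeeqqtq", "qqeteee", "qqqqet", "qqqqt", "qqqteeqeqe", "qqqteeqeqt", "qqqtttee", "qqqttteee", "qqteqtteqq", "qqtqqq", "qqttttettq", "qtteqtte"
Position 12: qtteqtte

qtteqtte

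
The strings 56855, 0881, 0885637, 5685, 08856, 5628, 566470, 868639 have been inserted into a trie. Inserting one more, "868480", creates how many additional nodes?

"868" is already a path in the trie; the remaining "480" must be added.
New nodes needed: |"868480"| − 3 = 6 − 3 = 3.

3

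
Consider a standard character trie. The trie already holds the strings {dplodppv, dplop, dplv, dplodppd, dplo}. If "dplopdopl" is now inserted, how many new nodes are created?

4

"dplop" is already a path in the trie; the remaining "dopl" must be added.
New nodes needed: |"dplopdopl"| − 5 = 9 − 5 = 4.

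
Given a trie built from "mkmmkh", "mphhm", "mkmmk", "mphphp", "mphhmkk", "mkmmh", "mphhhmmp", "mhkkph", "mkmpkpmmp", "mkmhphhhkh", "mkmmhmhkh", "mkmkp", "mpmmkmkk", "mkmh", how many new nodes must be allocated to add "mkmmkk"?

1

The longest prefix of "mkmmkk" already in the trie is "mkmmk" (length 5).
Each of the 1 remaining characters creates one node.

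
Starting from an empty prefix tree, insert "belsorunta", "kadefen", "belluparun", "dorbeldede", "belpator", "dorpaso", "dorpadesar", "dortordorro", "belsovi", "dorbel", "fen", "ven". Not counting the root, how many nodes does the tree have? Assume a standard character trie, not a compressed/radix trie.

64

Insert word by word; a character creates a node only if that edge doesn't already exist:
  "belsorunta" → 10 new (b, e, l, s, o, r, u, n, t, a)
  "kadefen" → 7 new (k, a, d, e, f, e, n)
  "belluparun" → prefix "bel" already present; 7 new (l, u, p, a, r, u, n)
  "dorbeldede" → 10 new (d, o, r, b, e, l, d, e, d, e)
  "belpator" → prefix "bel" already present; 5 new (p, a, t, o, r)
  "dorpaso" → prefix "dor" already present; 4 new (p, a, s, o)
  "dorpadesar" → prefix "dorpa" already present; 5 new (d, e, s, a, r)
  "dortordorro" → prefix "dor" already present; 8 new (t, o, r, d, o, r, r, o)
  "belsovi" → prefix "belso" already present; 2 new (v, i)
  "dorbel" → prefix "dorbel" already present; 0 new (none)
  "fen" → 3 new (f, e, n)
  "ven" → 3 new (v, e, n)
Total nodes = 10 + 7 + 7 + 10 + 5 + 4 + 5 + 8 + 2 + 0 + 3 + 3 = 64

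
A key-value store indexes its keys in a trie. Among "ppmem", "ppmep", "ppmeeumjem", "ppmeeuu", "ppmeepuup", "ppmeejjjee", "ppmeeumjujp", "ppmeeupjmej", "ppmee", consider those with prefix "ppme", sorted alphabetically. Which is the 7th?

ppmeeuu

DFS of the "ppme" subtree visits, in order: "ppmee", "ppmeejjjee", "ppmeepuup", "ppmeeumjem", "ppmeeumjujp", "ppmeeupjmej", "ppmeeuu", "ppmem", "ppmep"
Position 7: ppmeeuu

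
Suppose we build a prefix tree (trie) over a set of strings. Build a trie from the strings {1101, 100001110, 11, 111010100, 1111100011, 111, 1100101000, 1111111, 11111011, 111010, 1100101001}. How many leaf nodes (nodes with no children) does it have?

8

A leaf is a node with no children — equivalently, the end of a word that is not a proper prefix of any other stored word.
Those words: "100001110", "1100101000", "1100101001", "1101", "111010100", "1111100011", "11111011", "1111111"
Leaf count: 8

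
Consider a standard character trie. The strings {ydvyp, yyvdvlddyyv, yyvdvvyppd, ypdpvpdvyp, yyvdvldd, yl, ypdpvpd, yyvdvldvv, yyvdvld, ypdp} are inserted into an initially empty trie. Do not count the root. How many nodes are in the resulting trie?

For each word, the new-node count is its length minus the longest prefix already in the trie:
  "ydvyp" → 5 new (y, d, v, y, p)
  "yyvdvlddyyv" → prefix "y" already present; 10 new (y, v, d, v, l, d, d, y, y, v)
  "yyvdvvyppd" → prefix "yyvdv" already present; 5 new (v, y, p, p, d)
  "ypdpvpdvyp" → prefix "y" already present; 9 new (p, d, p, v, p, d, v, y, p)
  "yyvdvldd" → prefix "yyvdvldd" already present; 0 new (none)
  "yl" → prefix "y" already present; 1 new (l)
  "ypdpvpd" → prefix "ypdpvpd" already present; 0 new (none)
  "yyvdvldvv" → prefix "yyvdvld" already present; 2 new (v, v)
  "yyvdvld" → prefix "yyvdvld" already present; 0 new (none)
  "ypdp" → prefix "ypdp" already present; 0 new (none)
Total nodes = 5 + 10 + 5 + 9 + 0 + 1 + 0 + 2 + 0 + 0 = 32

32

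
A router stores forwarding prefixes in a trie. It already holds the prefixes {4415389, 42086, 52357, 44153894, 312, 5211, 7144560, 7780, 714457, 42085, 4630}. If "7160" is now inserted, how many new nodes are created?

2

Walking "7160" from the root, the first 2 characters ("71") follow existing edges; "6" is the first miss.
So 4 − 2 = 2 new nodes.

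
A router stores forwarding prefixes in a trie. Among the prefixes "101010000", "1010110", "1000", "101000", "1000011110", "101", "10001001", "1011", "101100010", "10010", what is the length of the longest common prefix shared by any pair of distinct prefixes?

The deepest shared node is where two words last agree before diverging.
e.g. "101010000" and "1010110" share the prefix "10101" of length 5; no pair shares a longer one.
Longest shared-prefix length: 5

5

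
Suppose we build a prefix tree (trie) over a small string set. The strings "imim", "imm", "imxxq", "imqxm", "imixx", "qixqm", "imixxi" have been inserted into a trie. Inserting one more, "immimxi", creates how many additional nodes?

The longest prefix of "immimxi" already in the trie is "imm" (length 3).
New nodes needed: |"immimxi"| − 3 = 7 − 3 = 4.

4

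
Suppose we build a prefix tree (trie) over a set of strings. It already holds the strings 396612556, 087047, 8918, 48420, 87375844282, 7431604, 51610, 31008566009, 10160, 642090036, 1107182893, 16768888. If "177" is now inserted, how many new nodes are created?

2

Walking "177" from the root, the first 1 characters ("1") follow existing edges; "7" is the first miss.
So 3 − 1 = 2 new nodes.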